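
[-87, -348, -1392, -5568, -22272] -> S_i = -87*4^i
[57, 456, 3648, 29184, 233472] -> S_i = 57*8^i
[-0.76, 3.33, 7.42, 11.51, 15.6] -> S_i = -0.76 + 4.09*i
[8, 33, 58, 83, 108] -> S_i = 8 + 25*i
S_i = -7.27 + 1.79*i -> [-7.27, -5.48, -3.69, -1.9, -0.11]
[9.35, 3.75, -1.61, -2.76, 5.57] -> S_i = Random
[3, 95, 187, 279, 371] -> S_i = 3 + 92*i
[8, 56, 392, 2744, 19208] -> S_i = 8*7^i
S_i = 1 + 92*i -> [1, 93, 185, 277, 369]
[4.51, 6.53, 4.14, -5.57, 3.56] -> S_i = Random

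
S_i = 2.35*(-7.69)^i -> [2.35, -18.07, 138.97, -1068.68, 8218.13]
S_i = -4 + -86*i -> [-4, -90, -176, -262, -348]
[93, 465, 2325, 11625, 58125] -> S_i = 93*5^i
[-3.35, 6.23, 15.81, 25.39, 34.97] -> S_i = -3.35 + 9.58*i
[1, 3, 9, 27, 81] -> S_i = 1*3^i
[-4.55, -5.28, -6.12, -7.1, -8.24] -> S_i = -4.55*1.16^i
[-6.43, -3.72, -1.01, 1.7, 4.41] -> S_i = -6.43 + 2.71*i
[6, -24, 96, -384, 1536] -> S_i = 6*-4^i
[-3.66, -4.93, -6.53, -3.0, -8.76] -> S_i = Random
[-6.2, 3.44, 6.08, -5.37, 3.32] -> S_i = Random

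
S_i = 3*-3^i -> [3, -9, 27, -81, 243]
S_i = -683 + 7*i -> [-683, -676, -669, -662, -655]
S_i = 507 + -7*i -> [507, 500, 493, 486, 479]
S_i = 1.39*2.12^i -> [1.39, 2.95, 6.25, 13.24, 28.08]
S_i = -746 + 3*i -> [-746, -743, -740, -737, -734]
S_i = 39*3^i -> [39, 117, 351, 1053, 3159]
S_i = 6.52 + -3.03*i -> [6.52, 3.49, 0.46, -2.57, -5.6]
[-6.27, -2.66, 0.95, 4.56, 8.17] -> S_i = -6.27 + 3.61*i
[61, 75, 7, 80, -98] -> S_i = Random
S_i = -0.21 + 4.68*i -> [-0.21, 4.47, 9.15, 13.83, 18.51]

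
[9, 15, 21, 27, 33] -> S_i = 9 + 6*i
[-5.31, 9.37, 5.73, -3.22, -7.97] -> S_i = Random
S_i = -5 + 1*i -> [-5, -4, -3, -2, -1]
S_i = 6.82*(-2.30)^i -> [6.82, -15.69, 36.08, -82.98, 190.85]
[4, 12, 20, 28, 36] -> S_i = 4 + 8*i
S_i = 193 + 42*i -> [193, 235, 277, 319, 361]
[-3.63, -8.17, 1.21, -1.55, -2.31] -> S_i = Random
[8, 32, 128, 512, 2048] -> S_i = 8*4^i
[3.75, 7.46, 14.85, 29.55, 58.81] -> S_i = 3.75*1.99^i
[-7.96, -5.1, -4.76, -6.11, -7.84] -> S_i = Random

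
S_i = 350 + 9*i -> [350, 359, 368, 377, 386]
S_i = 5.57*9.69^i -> [5.57, 53.97, 523.0, 5067.88, 49107.78]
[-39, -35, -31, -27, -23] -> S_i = -39 + 4*i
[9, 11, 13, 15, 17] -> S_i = 9 + 2*i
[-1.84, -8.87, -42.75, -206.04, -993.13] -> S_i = -1.84*4.82^i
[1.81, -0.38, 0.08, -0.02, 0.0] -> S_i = 1.81*(-0.21)^i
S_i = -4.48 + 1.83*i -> [-4.48, -2.65, -0.82, 1.01, 2.84]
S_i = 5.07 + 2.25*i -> [5.07, 7.32, 9.57, 11.82, 14.07]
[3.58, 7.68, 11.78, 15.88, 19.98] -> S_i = 3.58 + 4.10*i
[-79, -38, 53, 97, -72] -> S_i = Random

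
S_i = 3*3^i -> [3, 9, 27, 81, 243]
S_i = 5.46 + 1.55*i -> [5.46, 7.01, 8.56, 10.11, 11.66]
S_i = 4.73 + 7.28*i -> [4.73, 12.01, 19.29, 26.57, 33.85]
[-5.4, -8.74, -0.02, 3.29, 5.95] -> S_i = Random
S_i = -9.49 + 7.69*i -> [-9.49, -1.8, 5.89, 13.58, 21.27]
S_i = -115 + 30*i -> [-115, -85, -55, -25, 5]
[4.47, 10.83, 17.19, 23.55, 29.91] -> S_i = 4.47 + 6.36*i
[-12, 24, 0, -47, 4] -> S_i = Random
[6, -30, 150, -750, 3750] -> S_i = 6*-5^i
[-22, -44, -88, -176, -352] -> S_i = -22*2^i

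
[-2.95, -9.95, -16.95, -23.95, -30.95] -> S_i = -2.95 + -7.00*i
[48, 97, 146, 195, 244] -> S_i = 48 + 49*i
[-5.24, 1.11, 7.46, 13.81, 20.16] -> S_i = -5.24 + 6.35*i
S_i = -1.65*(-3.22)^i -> [-1.65, 5.31, -17.11, 55.09, -177.38]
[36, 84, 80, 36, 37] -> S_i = Random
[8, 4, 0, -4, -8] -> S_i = 8 + -4*i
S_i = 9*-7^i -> [9, -63, 441, -3087, 21609]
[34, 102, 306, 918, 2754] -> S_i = 34*3^i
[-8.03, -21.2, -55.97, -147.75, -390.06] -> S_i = -8.03*2.64^i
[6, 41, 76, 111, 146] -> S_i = 6 + 35*i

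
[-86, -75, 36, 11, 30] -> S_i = Random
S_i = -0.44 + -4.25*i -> [-0.44, -4.69, -8.94, -13.19, -17.44]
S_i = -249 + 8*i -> [-249, -241, -233, -225, -217]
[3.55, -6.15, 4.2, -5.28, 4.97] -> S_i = Random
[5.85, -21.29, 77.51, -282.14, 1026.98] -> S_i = 5.85*(-3.64)^i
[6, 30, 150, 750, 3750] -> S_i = 6*5^i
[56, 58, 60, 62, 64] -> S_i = 56 + 2*i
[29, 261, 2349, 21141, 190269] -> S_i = 29*9^i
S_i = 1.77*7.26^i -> [1.77, 12.85, 93.29, 677.3, 4917.22]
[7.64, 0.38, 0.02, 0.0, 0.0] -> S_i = 7.64*0.05^i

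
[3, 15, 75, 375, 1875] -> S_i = 3*5^i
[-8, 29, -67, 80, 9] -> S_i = Random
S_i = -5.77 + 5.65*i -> [-5.77, -0.12, 5.53, 11.18, 16.83]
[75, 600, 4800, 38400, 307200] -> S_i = 75*8^i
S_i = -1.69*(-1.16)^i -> [-1.69, 1.96, -2.27, 2.64, -3.06]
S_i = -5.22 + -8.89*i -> [-5.22, -14.11, -23.0, -31.89, -40.78]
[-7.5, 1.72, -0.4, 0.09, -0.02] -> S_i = -7.50*(-0.23)^i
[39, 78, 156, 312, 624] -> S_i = 39*2^i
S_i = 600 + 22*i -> [600, 622, 644, 666, 688]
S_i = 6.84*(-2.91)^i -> [6.84, -19.9, 57.92, -168.55, 490.49]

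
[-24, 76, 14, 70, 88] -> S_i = Random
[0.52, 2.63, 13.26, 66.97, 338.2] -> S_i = 0.52*5.05^i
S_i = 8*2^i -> [8, 16, 32, 64, 128]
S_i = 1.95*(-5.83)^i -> [1.95, -11.37, 66.28, -386.4, 2252.73]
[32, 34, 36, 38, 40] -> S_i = 32 + 2*i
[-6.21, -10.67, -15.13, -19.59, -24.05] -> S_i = -6.21 + -4.46*i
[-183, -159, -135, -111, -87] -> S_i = -183 + 24*i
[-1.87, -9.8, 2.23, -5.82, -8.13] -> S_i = Random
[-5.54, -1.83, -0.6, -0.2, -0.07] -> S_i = -5.54*0.33^i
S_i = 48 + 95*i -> [48, 143, 238, 333, 428]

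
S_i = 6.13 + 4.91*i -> [6.13, 11.04, 15.95, 20.86, 25.77]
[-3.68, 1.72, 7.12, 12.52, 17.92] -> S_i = -3.68 + 5.40*i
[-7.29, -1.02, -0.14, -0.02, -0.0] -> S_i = -7.29*0.14^i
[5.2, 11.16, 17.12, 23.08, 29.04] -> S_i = 5.20 + 5.96*i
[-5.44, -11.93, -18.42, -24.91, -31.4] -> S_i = -5.44 + -6.49*i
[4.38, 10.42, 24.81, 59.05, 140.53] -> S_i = 4.38*2.38^i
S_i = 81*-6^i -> [81, -486, 2916, -17496, 104976]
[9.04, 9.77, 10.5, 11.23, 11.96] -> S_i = 9.04 + 0.73*i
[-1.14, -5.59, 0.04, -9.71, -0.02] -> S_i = Random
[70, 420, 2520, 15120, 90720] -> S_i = 70*6^i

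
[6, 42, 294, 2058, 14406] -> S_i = 6*7^i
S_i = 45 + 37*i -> [45, 82, 119, 156, 193]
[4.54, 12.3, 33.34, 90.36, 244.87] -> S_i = 4.54*2.71^i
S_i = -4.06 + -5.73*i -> [-4.06, -9.79, -15.52, -21.25, -26.98]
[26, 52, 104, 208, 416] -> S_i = 26*2^i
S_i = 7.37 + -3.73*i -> [7.37, 3.64, -0.09, -3.82, -7.55]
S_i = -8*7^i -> [-8, -56, -392, -2744, -19208]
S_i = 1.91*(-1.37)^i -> [1.91, -2.62, 3.58, -4.91, 6.73]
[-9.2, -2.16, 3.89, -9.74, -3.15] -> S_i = Random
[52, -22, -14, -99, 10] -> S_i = Random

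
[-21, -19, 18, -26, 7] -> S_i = Random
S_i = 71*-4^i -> [71, -284, 1136, -4544, 18176]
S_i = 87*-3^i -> [87, -261, 783, -2349, 7047]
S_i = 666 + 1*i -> [666, 667, 668, 669, 670]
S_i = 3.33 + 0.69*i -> [3.33, 4.02, 4.71, 5.4, 6.09]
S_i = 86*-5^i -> [86, -430, 2150, -10750, 53750]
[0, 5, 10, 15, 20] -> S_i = 0 + 5*i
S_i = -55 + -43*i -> [-55, -98, -141, -184, -227]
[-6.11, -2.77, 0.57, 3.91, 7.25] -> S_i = -6.11 + 3.34*i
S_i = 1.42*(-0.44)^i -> [1.42, -0.62, 0.27, -0.12, 0.05]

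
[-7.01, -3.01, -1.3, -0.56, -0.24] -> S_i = -7.01*0.43^i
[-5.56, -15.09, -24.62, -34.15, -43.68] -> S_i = -5.56 + -9.53*i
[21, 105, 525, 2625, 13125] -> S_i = 21*5^i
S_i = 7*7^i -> [7, 49, 343, 2401, 16807]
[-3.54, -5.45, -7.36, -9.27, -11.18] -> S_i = -3.54 + -1.91*i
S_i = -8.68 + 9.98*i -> [-8.68, 1.3, 11.28, 21.26, 31.24]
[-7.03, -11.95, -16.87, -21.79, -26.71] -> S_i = -7.03 + -4.92*i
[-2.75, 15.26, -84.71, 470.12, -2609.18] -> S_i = -2.75*(-5.55)^i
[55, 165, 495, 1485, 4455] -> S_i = 55*3^i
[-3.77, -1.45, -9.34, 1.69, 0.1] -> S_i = Random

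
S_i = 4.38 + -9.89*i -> [4.38, -5.51, -15.4, -25.29, -35.18]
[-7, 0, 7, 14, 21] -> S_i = -7 + 7*i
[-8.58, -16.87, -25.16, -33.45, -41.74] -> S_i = -8.58 + -8.29*i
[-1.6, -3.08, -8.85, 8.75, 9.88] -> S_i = Random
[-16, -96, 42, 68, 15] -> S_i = Random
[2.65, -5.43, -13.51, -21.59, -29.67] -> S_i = 2.65 + -8.08*i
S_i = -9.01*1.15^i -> [-9.01, -10.36, -11.92, -13.7, -15.76]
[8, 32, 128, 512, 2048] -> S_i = 8*4^i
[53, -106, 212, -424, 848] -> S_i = 53*-2^i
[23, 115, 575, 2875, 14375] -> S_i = 23*5^i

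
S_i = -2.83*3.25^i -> [-2.83, -9.2, -29.89, -97.15, -315.73]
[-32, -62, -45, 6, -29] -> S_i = Random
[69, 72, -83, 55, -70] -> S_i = Random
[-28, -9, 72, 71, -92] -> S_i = Random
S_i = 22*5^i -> [22, 110, 550, 2750, 13750]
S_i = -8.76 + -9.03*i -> [-8.76, -17.79, -26.82, -35.85, -44.88]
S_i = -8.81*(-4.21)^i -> [-8.81, 37.09, -156.15, 657.39, -2767.61]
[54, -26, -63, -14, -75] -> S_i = Random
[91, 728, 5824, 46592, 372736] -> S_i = 91*8^i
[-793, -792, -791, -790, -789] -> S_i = -793 + 1*i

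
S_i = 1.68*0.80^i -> [1.68, 1.34, 1.08, 0.86, 0.69]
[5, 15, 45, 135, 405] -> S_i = 5*3^i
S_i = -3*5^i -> [-3, -15, -75, -375, -1875]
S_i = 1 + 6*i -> [1, 7, 13, 19, 25]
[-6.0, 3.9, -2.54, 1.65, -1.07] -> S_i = -6.00*(-0.65)^i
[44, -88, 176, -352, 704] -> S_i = 44*-2^i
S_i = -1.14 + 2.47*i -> [-1.14, 1.33, 3.8, 6.27, 8.74]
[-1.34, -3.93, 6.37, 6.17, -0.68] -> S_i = Random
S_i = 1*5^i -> [1, 5, 25, 125, 625]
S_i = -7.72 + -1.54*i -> [-7.72, -9.26, -10.8, -12.34, -13.88]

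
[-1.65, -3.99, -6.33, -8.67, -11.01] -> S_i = -1.65 + -2.34*i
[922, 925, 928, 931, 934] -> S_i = 922 + 3*i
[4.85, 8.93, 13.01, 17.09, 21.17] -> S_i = 4.85 + 4.08*i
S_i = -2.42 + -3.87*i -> [-2.42, -6.29, -10.16, -14.03, -17.9]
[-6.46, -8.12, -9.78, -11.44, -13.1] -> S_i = -6.46 + -1.66*i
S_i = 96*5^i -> [96, 480, 2400, 12000, 60000]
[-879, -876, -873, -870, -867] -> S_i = -879 + 3*i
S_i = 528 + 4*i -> [528, 532, 536, 540, 544]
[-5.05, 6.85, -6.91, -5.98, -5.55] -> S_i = Random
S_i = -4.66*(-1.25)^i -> [-4.66, 5.82, -7.28, 9.1, -11.38]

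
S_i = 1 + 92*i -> [1, 93, 185, 277, 369]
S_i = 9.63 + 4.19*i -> [9.63, 13.82, 18.01, 22.2, 26.39]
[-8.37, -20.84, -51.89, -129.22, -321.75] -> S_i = -8.37*2.49^i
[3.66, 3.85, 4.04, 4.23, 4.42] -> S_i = 3.66 + 0.19*i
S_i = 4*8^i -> [4, 32, 256, 2048, 16384]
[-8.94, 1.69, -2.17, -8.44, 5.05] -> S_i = Random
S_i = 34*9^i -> [34, 306, 2754, 24786, 223074]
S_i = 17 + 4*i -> [17, 21, 25, 29, 33]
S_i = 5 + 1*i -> [5, 6, 7, 8, 9]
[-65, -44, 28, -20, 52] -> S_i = Random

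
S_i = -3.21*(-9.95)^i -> [-3.21, 31.94, -317.8, 3162.09, -31462.8]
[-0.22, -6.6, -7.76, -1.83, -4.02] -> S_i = Random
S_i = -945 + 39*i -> [-945, -906, -867, -828, -789]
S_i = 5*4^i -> [5, 20, 80, 320, 1280]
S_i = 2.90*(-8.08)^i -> [2.9, -23.43, 189.33, -1529.79, 12360.71]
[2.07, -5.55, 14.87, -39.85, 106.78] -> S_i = 2.07*(-2.68)^i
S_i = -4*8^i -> [-4, -32, -256, -2048, -16384]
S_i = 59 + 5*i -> [59, 64, 69, 74, 79]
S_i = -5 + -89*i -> [-5, -94, -183, -272, -361]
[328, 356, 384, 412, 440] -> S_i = 328 + 28*i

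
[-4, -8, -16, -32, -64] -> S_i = -4*2^i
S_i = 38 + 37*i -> [38, 75, 112, 149, 186]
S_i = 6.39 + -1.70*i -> [6.39, 4.69, 2.99, 1.29, -0.41]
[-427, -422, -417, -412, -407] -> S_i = -427 + 5*i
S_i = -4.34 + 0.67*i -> [-4.34, -3.67, -3.0, -2.33, -1.66]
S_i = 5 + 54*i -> [5, 59, 113, 167, 221]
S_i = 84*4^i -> [84, 336, 1344, 5376, 21504]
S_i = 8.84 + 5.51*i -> [8.84, 14.35, 19.86, 25.37, 30.88]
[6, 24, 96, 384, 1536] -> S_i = 6*4^i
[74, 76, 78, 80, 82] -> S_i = 74 + 2*i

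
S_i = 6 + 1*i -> [6, 7, 8, 9, 10]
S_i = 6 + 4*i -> [6, 10, 14, 18, 22]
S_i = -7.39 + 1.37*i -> [-7.39, -6.02, -4.65, -3.28, -1.91]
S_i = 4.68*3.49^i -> [4.68, 16.33, 57.0, 198.94, 694.3]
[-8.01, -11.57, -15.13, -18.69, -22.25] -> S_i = -8.01 + -3.56*i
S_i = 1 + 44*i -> [1, 45, 89, 133, 177]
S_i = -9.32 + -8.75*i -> [-9.32, -18.07, -26.82, -35.57, -44.32]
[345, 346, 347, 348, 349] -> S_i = 345 + 1*i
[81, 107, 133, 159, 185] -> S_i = 81 + 26*i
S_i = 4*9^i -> [4, 36, 324, 2916, 26244]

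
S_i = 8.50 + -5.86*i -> [8.5, 2.64, -3.22, -9.08, -14.94]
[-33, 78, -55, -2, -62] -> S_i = Random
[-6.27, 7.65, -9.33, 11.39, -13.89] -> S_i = -6.27*(-1.22)^i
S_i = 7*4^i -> [7, 28, 112, 448, 1792]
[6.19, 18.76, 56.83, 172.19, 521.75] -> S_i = 6.19*3.03^i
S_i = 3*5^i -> [3, 15, 75, 375, 1875]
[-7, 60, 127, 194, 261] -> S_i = -7 + 67*i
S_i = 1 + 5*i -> [1, 6, 11, 16, 21]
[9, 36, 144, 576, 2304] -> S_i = 9*4^i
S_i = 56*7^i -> [56, 392, 2744, 19208, 134456]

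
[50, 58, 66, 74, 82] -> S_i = 50 + 8*i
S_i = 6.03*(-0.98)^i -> [6.03, -5.91, 5.79, -5.68, 5.56]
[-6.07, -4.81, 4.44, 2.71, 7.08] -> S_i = Random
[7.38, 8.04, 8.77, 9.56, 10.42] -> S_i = 7.38*1.09^i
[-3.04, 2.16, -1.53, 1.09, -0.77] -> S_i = -3.04*(-0.71)^i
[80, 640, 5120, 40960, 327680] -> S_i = 80*8^i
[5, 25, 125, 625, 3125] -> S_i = 5*5^i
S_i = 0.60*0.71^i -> [0.6, 0.43, 0.3, 0.21, 0.15]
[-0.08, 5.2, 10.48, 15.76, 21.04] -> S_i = -0.08 + 5.28*i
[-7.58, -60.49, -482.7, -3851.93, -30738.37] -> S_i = -7.58*7.98^i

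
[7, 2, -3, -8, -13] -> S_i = 7 + -5*i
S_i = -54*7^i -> [-54, -378, -2646, -18522, -129654]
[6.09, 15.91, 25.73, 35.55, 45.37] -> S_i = 6.09 + 9.82*i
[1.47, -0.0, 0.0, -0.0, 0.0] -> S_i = 1.47*-0.00^i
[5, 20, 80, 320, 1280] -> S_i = 5*4^i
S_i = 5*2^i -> [5, 10, 20, 40, 80]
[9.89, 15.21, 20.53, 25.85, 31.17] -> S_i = 9.89 + 5.32*i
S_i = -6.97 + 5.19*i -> [-6.97, -1.78, 3.41, 8.6, 13.79]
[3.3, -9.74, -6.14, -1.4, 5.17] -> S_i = Random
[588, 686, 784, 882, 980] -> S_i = 588 + 98*i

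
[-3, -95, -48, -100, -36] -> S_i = Random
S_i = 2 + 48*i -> [2, 50, 98, 146, 194]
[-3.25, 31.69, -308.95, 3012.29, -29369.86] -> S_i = -3.25*(-9.75)^i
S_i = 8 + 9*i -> [8, 17, 26, 35, 44]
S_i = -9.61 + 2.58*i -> [-9.61, -7.03, -4.45, -1.87, 0.71]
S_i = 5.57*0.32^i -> [5.57, 1.78, 0.57, 0.18, 0.06]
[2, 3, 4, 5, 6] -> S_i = 2 + 1*i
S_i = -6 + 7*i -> [-6, 1, 8, 15, 22]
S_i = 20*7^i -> [20, 140, 980, 6860, 48020]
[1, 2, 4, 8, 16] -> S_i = 1*2^i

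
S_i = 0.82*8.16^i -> [0.82, 6.69, 54.6, 445.54, 3635.59]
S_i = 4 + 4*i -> [4, 8, 12, 16, 20]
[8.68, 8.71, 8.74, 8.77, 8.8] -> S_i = 8.68 + 0.03*i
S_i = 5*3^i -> [5, 15, 45, 135, 405]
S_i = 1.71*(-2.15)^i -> [1.71, -3.68, 7.9, -16.99, 36.54]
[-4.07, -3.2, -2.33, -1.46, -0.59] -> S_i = -4.07 + 0.87*i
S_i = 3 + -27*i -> [3, -24, -51, -78, -105]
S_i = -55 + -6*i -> [-55, -61, -67, -73, -79]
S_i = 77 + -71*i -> [77, 6, -65, -136, -207]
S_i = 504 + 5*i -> [504, 509, 514, 519, 524]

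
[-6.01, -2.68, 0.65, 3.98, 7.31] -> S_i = -6.01 + 3.33*i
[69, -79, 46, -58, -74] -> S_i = Random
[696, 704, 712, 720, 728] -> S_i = 696 + 8*i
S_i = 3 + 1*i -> [3, 4, 5, 6, 7]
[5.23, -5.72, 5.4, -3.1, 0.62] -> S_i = Random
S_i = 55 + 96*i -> [55, 151, 247, 343, 439]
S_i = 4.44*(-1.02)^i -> [4.44, -4.53, 4.62, -4.71, 4.81]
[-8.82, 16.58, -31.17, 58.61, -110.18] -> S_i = -8.82*(-1.88)^i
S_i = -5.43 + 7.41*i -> [-5.43, 1.98, 9.39, 16.8, 24.21]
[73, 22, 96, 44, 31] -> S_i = Random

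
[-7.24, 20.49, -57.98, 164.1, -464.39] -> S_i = -7.24*(-2.83)^i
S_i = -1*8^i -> [-1, -8, -64, -512, -4096]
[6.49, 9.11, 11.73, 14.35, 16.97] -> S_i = 6.49 + 2.62*i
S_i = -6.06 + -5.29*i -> [-6.06, -11.35, -16.64, -21.93, -27.22]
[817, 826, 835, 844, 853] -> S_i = 817 + 9*i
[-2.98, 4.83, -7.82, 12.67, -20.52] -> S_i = -2.98*(-1.62)^i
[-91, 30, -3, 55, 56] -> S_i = Random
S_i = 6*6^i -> [6, 36, 216, 1296, 7776]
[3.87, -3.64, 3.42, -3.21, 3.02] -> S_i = 3.87*(-0.94)^i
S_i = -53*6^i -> [-53, -318, -1908, -11448, -68688]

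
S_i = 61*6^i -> [61, 366, 2196, 13176, 79056]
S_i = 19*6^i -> [19, 114, 684, 4104, 24624]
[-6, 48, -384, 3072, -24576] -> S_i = -6*-8^i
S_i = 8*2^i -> [8, 16, 32, 64, 128]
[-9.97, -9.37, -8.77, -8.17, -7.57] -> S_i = -9.97 + 0.60*i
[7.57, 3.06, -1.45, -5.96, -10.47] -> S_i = 7.57 + -4.51*i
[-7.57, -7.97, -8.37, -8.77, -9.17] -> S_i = -7.57 + -0.40*i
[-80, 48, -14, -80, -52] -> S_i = Random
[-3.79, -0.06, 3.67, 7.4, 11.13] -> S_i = -3.79 + 3.73*i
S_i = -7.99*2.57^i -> [-7.99, -20.53, -52.77, -135.63, -348.56]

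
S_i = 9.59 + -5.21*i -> [9.59, 4.38, -0.83, -6.04, -11.25]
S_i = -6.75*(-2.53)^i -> [-6.75, 17.08, -43.21, 109.31, -276.56]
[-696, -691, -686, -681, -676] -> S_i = -696 + 5*i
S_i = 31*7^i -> [31, 217, 1519, 10633, 74431]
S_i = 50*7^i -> [50, 350, 2450, 17150, 120050]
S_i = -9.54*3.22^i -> [-9.54, -30.72, -98.91, -318.5, -1025.59]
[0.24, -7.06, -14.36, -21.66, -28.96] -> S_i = 0.24 + -7.30*i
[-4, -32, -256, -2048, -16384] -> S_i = -4*8^i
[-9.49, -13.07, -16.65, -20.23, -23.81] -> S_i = -9.49 + -3.58*i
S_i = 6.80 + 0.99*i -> [6.8, 7.79, 8.78, 9.77, 10.76]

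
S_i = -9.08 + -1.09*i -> [-9.08, -10.17, -11.26, -12.35, -13.44]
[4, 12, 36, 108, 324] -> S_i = 4*3^i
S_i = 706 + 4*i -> [706, 710, 714, 718, 722]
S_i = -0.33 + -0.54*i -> [-0.33, -0.87, -1.41, -1.95, -2.49]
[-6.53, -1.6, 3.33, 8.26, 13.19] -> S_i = -6.53 + 4.93*i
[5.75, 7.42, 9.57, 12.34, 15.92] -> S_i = 5.75*1.29^i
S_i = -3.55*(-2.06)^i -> [-3.55, 7.31, -15.06, 31.03, -63.93]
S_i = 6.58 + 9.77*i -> [6.58, 16.35, 26.12, 35.89, 45.66]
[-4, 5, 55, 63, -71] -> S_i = Random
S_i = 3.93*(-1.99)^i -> [3.93, -7.82, 15.56, -30.97, 61.63]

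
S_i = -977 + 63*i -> [-977, -914, -851, -788, -725]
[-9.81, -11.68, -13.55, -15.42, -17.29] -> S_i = -9.81 + -1.87*i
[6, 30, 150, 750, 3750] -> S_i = 6*5^i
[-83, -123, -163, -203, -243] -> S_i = -83 + -40*i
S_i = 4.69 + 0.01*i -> [4.69, 4.7, 4.71, 4.72, 4.73]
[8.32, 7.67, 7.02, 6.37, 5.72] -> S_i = 8.32 + -0.65*i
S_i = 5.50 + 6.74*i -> [5.5, 12.24, 18.98, 25.72, 32.46]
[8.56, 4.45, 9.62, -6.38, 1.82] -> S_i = Random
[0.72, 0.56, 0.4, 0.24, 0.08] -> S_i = 0.72 + -0.16*i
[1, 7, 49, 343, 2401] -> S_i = 1*7^i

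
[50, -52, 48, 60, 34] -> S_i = Random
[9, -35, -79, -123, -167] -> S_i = 9 + -44*i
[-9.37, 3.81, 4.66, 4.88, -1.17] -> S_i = Random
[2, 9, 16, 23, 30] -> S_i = 2 + 7*i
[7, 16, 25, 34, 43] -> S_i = 7 + 9*i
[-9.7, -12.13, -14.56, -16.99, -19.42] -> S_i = -9.70 + -2.43*i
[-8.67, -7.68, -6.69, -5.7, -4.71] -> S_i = -8.67 + 0.99*i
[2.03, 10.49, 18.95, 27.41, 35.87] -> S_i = 2.03 + 8.46*i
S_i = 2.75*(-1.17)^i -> [2.75, -3.22, 3.76, -4.4, 5.15]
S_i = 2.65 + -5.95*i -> [2.65, -3.3, -9.25, -15.2, -21.15]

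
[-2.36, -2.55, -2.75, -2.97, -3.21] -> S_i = -2.36*1.08^i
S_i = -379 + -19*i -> [-379, -398, -417, -436, -455]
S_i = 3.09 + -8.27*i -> [3.09, -5.18, -13.45, -21.72, -29.99]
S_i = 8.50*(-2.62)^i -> [8.5, -22.27, 58.35, -152.87, 400.52]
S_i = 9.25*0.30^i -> [9.25, 2.78, 0.83, 0.25, 0.07]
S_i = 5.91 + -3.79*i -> [5.91, 2.12, -1.67, -5.46, -9.25]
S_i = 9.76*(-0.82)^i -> [9.76, -8.0, 6.56, -5.38, 4.41]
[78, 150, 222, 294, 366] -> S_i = 78 + 72*i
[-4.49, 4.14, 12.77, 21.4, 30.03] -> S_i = -4.49 + 8.63*i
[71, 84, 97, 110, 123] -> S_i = 71 + 13*i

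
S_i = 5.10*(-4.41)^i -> [5.1, -22.49, 99.19, -437.41, 1928.97]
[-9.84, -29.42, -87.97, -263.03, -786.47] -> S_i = -9.84*2.99^i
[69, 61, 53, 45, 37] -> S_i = 69 + -8*i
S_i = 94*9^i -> [94, 846, 7614, 68526, 616734]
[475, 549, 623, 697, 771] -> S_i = 475 + 74*i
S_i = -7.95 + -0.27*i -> [-7.95, -8.22, -8.49, -8.76, -9.03]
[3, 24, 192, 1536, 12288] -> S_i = 3*8^i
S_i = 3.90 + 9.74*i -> [3.9, 13.64, 23.38, 33.12, 42.86]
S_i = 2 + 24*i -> [2, 26, 50, 74, 98]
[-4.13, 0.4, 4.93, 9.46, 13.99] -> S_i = -4.13 + 4.53*i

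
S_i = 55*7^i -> [55, 385, 2695, 18865, 132055]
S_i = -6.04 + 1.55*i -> [-6.04, -4.49, -2.94, -1.39, 0.16]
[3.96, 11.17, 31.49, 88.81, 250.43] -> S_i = 3.96*2.82^i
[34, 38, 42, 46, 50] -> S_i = 34 + 4*i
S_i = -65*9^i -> [-65, -585, -5265, -47385, -426465]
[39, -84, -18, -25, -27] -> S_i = Random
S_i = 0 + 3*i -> [0, 3, 6, 9, 12]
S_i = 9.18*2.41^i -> [9.18, 22.12, 53.32, 128.5, 309.68]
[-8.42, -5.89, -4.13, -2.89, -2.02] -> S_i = -8.42*0.70^i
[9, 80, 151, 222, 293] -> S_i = 9 + 71*i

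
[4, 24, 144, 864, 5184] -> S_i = 4*6^i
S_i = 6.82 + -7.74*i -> [6.82, -0.92, -8.66, -16.4, -24.14]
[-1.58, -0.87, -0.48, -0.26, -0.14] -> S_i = -1.58*0.55^i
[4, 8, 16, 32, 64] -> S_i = 4*2^i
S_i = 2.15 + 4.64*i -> [2.15, 6.79, 11.43, 16.07, 20.71]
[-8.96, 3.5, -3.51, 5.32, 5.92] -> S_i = Random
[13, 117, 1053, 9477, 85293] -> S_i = 13*9^i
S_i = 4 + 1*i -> [4, 5, 6, 7, 8]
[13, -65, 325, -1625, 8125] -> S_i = 13*-5^i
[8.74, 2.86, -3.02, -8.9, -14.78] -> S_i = 8.74 + -5.88*i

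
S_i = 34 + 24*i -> [34, 58, 82, 106, 130]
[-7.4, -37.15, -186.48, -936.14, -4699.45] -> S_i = -7.40*5.02^i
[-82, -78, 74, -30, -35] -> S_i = Random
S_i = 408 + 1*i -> [408, 409, 410, 411, 412]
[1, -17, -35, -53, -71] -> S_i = 1 + -18*i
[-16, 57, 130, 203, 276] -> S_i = -16 + 73*i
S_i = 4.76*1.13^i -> [4.76, 5.38, 6.08, 6.87, 7.76]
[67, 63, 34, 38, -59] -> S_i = Random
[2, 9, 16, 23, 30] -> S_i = 2 + 7*i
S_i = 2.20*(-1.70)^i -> [2.2, -3.74, 6.36, -10.81, 18.37]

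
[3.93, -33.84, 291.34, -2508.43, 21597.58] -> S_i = 3.93*(-8.61)^i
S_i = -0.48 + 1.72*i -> [-0.48, 1.24, 2.96, 4.68, 6.4]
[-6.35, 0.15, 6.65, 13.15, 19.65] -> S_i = -6.35 + 6.50*i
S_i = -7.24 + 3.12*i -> [-7.24, -4.12, -1.0, 2.12, 5.24]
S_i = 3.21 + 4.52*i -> [3.21, 7.73, 12.25, 16.77, 21.29]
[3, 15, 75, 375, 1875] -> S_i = 3*5^i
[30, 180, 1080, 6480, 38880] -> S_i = 30*6^i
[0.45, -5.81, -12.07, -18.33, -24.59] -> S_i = 0.45 + -6.26*i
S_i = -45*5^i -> [-45, -225, -1125, -5625, -28125]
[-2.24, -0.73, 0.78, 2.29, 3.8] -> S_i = -2.24 + 1.51*i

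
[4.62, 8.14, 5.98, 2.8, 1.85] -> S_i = Random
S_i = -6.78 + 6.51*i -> [-6.78, -0.27, 6.24, 12.75, 19.26]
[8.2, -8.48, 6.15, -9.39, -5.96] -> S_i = Random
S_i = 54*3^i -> [54, 162, 486, 1458, 4374]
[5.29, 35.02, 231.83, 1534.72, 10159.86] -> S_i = 5.29*6.62^i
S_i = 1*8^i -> [1, 8, 64, 512, 4096]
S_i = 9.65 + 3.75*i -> [9.65, 13.4, 17.15, 20.9, 24.65]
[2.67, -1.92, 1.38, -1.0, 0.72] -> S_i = 2.67*(-0.72)^i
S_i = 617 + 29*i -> [617, 646, 675, 704, 733]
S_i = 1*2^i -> [1, 2, 4, 8, 16]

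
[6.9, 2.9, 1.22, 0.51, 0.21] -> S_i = 6.90*0.42^i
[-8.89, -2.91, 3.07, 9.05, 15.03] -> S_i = -8.89 + 5.98*i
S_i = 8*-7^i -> [8, -56, 392, -2744, 19208]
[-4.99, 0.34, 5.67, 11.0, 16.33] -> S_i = -4.99 + 5.33*i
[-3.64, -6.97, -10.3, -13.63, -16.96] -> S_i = -3.64 + -3.33*i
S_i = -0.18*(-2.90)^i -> [-0.18, 0.52, -1.51, 4.39, -12.73]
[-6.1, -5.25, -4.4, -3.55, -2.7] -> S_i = -6.10 + 0.85*i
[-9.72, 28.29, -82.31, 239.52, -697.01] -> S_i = -9.72*(-2.91)^i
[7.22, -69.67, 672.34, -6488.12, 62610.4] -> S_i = 7.22*(-9.65)^i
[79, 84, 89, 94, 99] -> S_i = 79 + 5*i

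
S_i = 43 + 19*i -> [43, 62, 81, 100, 119]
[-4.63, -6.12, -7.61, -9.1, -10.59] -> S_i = -4.63 + -1.49*i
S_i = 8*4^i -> [8, 32, 128, 512, 2048]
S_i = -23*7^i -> [-23, -161, -1127, -7889, -55223]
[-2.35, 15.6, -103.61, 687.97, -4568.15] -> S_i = -2.35*(-6.64)^i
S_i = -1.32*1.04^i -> [-1.32, -1.37, -1.43, -1.48, -1.54]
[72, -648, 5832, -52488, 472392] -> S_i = 72*-9^i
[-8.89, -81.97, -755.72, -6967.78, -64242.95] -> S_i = -8.89*9.22^i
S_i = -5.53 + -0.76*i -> [-5.53, -6.29, -7.05, -7.81, -8.57]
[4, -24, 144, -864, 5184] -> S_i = 4*-6^i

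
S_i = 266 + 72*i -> [266, 338, 410, 482, 554]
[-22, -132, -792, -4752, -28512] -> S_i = -22*6^i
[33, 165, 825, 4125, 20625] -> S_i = 33*5^i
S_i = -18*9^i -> [-18, -162, -1458, -13122, -118098]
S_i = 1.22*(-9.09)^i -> [1.22, -11.09, 100.81, -916.33, 8329.43]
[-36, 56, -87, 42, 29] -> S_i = Random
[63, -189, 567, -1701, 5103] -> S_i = 63*-3^i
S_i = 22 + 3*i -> [22, 25, 28, 31, 34]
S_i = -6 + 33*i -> [-6, 27, 60, 93, 126]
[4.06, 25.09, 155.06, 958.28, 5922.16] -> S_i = 4.06*6.18^i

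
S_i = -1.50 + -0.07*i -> [-1.5, -1.57, -1.64, -1.71, -1.78]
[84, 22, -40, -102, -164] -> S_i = 84 + -62*i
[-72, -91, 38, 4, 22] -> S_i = Random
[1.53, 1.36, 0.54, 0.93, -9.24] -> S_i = Random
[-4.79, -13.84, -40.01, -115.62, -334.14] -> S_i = -4.79*2.89^i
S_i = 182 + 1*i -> [182, 183, 184, 185, 186]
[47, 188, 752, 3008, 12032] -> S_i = 47*4^i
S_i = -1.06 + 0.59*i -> [-1.06, -0.47, 0.12, 0.71, 1.3]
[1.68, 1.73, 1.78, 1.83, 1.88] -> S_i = 1.68 + 0.05*i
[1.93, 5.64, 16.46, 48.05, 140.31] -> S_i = 1.93*2.92^i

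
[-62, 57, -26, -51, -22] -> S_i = Random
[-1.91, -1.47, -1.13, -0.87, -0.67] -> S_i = -1.91*0.77^i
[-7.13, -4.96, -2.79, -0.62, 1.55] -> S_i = -7.13 + 2.17*i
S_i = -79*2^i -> [-79, -158, -316, -632, -1264]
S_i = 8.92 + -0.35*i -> [8.92, 8.57, 8.22, 7.87, 7.52]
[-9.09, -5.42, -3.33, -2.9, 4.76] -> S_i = Random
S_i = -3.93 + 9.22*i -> [-3.93, 5.29, 14.51, 23.73, 32.95]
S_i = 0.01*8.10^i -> [0.01, 0.08, 0.66, 5.31, 43.05]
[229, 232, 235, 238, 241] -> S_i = 229 + 3*i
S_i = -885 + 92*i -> [-885, -793, -701, -609, -517]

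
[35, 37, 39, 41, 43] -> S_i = 35 + 2*i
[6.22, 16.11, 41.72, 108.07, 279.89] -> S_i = 6.22*2.59^i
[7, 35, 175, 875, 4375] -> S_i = 7*5^i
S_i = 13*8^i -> [13, 104, 832, 6656, 53248]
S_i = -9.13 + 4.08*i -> [-9.13, -5.05, -0.97, 3.11, 7.19]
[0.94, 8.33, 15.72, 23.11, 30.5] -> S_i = 0.94 + 7.39*i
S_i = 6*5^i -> [6, 30, 150, 750, 3750]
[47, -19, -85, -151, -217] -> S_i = 47 + -66*i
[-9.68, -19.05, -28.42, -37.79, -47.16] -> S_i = -9.68 + -9.37*i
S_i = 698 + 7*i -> [698, 705, 712, 719, 726]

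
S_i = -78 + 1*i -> [-78, -77, -76, -75, -74]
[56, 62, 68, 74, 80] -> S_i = 56 + 6*i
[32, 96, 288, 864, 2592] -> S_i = 32*3^i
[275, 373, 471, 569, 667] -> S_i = 275 + 98*i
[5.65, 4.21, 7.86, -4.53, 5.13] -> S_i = Random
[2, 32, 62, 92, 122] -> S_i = 2 + 30*i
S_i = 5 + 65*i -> [5, 70, 135, 200, 265]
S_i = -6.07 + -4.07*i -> [-6.07, -10.14, -14.21, -18.28, -22.35]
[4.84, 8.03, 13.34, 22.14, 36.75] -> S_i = 4.84*1.66^i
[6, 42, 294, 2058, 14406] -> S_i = 6*7^i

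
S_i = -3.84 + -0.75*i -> [-3.84, -4.59, -5.34, -6.09, -6.84]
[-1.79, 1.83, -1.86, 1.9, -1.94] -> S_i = -1.79*(-1.02)^i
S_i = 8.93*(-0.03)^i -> [8.93, -0.27, 0.01, -0.0, 0.0]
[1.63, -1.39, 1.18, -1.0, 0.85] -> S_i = 1.63*(-0.85)^i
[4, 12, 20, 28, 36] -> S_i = 4 + 8*i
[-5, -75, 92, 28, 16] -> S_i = Random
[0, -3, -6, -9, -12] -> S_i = 0 + -3*i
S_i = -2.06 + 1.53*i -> [-2.06, -0.53, 1.0, 2.53, 4.06]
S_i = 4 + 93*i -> [4, 97, 190, 283, 376]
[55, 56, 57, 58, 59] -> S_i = 55 + 1*i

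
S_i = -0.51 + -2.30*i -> [-0.51, -2.81, -5.11, -7.41, -9.71]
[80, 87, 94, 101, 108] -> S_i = 80 + 7*i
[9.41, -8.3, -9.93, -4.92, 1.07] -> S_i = Random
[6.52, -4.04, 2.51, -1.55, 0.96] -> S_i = 6.52*(-0.62)^i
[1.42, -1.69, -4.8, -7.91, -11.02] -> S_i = 1.42 + -3.11*i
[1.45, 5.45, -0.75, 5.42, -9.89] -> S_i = Random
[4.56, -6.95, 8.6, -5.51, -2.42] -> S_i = Random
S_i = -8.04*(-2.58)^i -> [-8.04, 20.74, -53.52, 138.08, -356.23]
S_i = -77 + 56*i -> [-77, -21, 35, 91, 147]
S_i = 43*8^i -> [43, 344, 2752, 22016, 176128]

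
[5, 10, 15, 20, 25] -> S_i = 5 + 5*i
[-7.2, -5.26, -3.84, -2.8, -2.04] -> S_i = -7.20*0.73^i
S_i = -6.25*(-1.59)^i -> [-6.25, 9.94, -15.8, 25.12, -39.95]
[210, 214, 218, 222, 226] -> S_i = 210 + 4*i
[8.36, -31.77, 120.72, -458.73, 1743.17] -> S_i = 8.36*(-3.80)^i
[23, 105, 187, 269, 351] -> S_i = 23 + 82*i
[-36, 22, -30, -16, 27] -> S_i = Random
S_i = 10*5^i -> [10, 50, 250, 1250, 6250]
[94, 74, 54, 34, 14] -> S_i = 94 + -20*i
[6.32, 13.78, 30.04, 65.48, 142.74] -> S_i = 6.32*2.18^i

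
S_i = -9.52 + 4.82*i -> [-9.52, -4.7, 0.12, 4.94, 9.76]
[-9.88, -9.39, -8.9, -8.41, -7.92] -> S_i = -9.88 + 0.49*i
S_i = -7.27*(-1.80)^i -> [-7.27, 13.09, -23.55, 42.4, -76.32]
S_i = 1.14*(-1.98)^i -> [1.14, -2.26, 4.47, -8.85, 17.52]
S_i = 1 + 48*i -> [1, 49, 97, 145, 193]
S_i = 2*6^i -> [2, 12, 72, 432, 2592]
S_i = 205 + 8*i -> [205, 213, 221, 229, 237]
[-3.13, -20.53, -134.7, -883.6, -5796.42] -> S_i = -3.13*6.56^i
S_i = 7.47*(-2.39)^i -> [7.47, -17.85, 42.67, -101.98, 243.73]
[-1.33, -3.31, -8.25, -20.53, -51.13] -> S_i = -1.33*2.49^i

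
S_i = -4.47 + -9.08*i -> [-4.47, -13.55, -22.63, -31.71, -40.79]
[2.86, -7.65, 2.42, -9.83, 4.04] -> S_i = Random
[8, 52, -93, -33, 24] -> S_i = Random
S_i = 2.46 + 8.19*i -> [2.46, 10.65, 18.84, 27.03, 35.22]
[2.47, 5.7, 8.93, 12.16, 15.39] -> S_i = 2.47 + 3.23*i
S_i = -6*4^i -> [-6, -24, -96, -384, -1536]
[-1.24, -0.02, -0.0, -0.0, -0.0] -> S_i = -1.24*0.02^i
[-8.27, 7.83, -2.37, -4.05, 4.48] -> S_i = Random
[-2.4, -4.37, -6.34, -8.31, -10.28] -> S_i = -2.40 + -1.97*i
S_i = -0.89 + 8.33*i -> [-0.89, 7.44, 15.77, 24.1, 32.43]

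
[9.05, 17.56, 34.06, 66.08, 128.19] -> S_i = 9.05*1.94^i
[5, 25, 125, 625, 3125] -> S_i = 5*5^i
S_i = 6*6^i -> [6, 36, 216, 1296, 7776]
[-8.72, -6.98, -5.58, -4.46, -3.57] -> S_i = -8.72*0.80^i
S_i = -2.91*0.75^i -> [-2.91, -2.18, -1.64, -1.23, -0.92]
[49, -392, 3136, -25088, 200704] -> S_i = 49*-8^i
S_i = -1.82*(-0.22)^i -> [-1.82, 0.4, -0.09, 0.02, -0.0]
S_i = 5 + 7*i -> [5, 12, 19, 26, 33]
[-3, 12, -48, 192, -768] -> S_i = -3*-4^i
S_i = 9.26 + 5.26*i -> [9.26, 14.52, 19.78, 25.04, 30.3]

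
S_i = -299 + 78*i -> [-299, -221, -143, -65, 13]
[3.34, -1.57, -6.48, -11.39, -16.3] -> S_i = 3.34 + -4.91*i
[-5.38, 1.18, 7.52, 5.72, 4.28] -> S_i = Random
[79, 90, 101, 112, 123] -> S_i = 79 + 11*i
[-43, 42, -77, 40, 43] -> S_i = Random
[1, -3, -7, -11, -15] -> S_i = 1 + -4*i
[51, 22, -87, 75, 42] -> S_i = Random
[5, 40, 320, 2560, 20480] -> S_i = 5*8^i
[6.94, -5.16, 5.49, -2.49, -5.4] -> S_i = Random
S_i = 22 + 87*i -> [22, 109, 196, 283, 370]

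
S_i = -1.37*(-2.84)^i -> [-1.37, 3.89, -11.05, 31.38, -89.12]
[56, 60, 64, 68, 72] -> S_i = 56 + 4*i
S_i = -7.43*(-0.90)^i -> [-7.43, 6.69, -6.02, 5.42, -4.87]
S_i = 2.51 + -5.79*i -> [2.51, -3.28, -9.07, -14.86, -20.65]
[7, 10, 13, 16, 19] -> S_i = 7 + 3*i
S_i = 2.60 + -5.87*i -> [2.6, -3.27, -9.14, -15.01, -20.88]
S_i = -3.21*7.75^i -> [-3.21, -24.88, -192.8, -1494.2, -11580.09]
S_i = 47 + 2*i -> [47, 49, 51, 53, 55]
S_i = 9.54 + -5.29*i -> [9.54, 4.25, -1.04, -6.33, -11.62]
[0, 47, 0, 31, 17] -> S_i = Random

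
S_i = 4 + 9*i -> [4, 13, 22, 31, 40]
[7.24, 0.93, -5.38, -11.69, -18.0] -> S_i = 7.24 + -6.31*i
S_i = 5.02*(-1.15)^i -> [5.02, -5.77, 6.64, -7.63, 8.78]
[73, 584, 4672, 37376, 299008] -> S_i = 73*8^i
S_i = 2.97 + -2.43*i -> [2.97, 0.54, -1.89, -4.32, -6.75]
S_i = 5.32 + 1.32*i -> [5.32, 6.64, 7.96, 9.28, 10.6]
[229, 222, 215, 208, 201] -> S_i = 229 + -7*i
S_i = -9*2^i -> [-9, -18, -36, -72, -144]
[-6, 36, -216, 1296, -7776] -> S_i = -6*-6^i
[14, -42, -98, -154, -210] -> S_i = 14 + -56*i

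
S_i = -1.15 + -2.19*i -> [-1.15, -3.34, -5.53, -7.72, -9.91]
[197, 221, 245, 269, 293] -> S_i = 197 + 24*i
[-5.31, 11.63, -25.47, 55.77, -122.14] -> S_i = -5.31*(-2.19)^i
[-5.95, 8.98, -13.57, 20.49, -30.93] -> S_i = -5.95*(-1.51)^i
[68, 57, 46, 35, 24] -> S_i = 68 + -11*i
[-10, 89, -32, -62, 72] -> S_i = Random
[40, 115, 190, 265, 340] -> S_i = 40 + 75*i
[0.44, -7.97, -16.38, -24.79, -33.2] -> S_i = 0.44 + -8.41*i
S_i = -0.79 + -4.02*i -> [-0.79, -4.81, -8.83, -12.85, -16.87]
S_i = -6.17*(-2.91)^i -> [-6.17, 17.95, -52.25, 152.04, -442.44]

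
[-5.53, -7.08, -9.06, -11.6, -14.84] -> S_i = -5.53*1.28^i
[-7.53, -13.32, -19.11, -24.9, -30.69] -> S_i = -7.53 + -5.79*i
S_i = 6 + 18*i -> [6, 24, 42, 60, 78]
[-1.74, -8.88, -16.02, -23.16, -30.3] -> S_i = -1.74 + -7.14*i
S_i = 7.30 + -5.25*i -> [7.3, 2.05, -3.2, -8.45, -13.7]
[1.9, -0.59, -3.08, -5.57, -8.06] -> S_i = 1.90 + -2.49*i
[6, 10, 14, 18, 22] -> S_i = 6 + 4*i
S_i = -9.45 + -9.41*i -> [-9.45, -18.86, -28.27, -37.68, -47.09]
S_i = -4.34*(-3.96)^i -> [-4.34, 17.19, -68.06, 269.51, -1067.26]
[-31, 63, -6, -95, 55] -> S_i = Random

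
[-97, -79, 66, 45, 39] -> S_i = Random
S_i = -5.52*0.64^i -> [-5.52, -3.53, -2.26, -1.45, -0.93]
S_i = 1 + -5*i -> [1, -4, -9, -14, -19]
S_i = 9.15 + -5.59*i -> [9.15, 3.56, -2.03, -7.62, -13.21]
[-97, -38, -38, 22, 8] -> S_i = Random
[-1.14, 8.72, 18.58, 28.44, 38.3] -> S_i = -1.14 + 9.86*i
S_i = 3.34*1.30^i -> [3.34, 4.34, 5.64, 7.34, 9.54]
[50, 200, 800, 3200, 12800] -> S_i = 50*4^i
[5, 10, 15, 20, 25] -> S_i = 5 + 5*i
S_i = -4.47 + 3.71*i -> [-4.47, -0.76, 2.95, 6.66, 10.37]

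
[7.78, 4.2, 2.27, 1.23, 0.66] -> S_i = 7.78*0.54^i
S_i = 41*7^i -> [41, 287, 2009, 14063, 98441]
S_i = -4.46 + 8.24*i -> [-4.46, 3.78, 12.02, 20.26, 28.5]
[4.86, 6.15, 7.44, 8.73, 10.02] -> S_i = 4.86 + 1.29*i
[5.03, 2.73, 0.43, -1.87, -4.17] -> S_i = 5.03 + -2.30*i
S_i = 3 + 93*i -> [3, 96, 189, 282, 375]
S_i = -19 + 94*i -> [-19, 75, 169, 263, 357]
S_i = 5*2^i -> [5, 10, 20, 40, 80]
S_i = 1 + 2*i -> [1, 3, 5, 7, 9]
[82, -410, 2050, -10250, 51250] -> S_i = 82*-5^i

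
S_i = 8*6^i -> [8, 48, 288, 1728, 10368]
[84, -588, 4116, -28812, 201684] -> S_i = 84*-7^i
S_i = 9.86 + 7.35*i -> [9.86, 17.21, 24.56, 31.91, 39.26]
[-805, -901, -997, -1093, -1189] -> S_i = -805 + -96*i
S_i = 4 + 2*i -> [4, 6, 8, 10, 12]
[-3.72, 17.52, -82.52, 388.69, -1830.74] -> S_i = -3.72*(-4.71)^i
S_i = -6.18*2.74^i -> [-6.18, -16.93, -46.4, -127.13, -348.33]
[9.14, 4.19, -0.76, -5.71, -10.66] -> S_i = 9.14 + -4.95*i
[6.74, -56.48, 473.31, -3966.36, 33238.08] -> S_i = 6.74*(-8.38)^i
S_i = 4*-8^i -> [4, -32, 256, -2048, 16384]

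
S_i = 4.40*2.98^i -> [4.4, 13.11, 39.07, 116.44, 346.99]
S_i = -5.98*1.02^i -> [-5.98, -6.1, -6.22, -6.35, -6.47]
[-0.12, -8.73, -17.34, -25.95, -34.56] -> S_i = -0.12 + -8.61*i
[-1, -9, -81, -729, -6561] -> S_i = -1*9^i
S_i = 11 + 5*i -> [11, 16, 21, 26, 31]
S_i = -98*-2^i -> [-98, 196, -392, 784, -1568]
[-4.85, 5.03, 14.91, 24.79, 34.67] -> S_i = -4.85 + 9.88*i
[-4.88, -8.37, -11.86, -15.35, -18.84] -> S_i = -4.88 + -3.49*i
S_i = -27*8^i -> [-27, -216, -1728, -13824, -110592]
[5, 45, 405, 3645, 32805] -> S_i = 5*9^i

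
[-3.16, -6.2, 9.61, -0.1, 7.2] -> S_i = Random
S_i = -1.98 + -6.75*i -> [-1.98, -8.73, -15.48, -22.23, -28.98]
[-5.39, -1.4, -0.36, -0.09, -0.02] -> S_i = -5.39*0.26^i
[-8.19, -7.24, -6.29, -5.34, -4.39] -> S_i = -8.19 + 0.95*i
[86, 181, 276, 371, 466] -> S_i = 86 + 95*i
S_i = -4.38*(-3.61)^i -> [-4.38, 15.81, -57.08, 206.06, -743.88]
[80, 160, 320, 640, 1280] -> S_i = 80*2^i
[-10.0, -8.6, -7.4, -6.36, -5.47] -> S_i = -10.00*0.86^i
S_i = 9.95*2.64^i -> [9.95, 26.27, 69.35, 183.08, 483.32]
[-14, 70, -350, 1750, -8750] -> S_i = -14*-5^i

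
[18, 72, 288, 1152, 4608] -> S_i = 18*4^i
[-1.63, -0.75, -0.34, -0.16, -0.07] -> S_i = -1.63*0.46^i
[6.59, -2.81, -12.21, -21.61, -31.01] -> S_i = 6.59 + -9.40*i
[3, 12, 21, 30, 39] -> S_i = 3 + 9*i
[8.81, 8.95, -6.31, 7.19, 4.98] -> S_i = Random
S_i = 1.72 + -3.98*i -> [1.72, -2.26, -6.24, -10.22, -14.2]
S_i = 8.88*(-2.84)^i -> [8.88, -25.22, 71.62, -203.41, 577.68]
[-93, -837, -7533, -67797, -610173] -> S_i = -93*9^i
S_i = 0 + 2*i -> [0, 2, 4, 6, 8]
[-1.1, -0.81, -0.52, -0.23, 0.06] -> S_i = -1.10 + 0.29*i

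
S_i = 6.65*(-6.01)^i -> [6.65, -39.97, 240.2, -1443.59, 8676.0]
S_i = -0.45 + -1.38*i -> [-0.45, -1.83, -3.21, -4.59, -5.97]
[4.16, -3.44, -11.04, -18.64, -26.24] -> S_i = 4.16 + -7.60*i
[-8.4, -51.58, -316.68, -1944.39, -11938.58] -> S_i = -8.40*6.14^i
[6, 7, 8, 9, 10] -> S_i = 6 + 1*i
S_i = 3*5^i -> [3, 15, 75, 375, 1875]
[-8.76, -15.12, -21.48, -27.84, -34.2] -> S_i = -8.76 + -6.36*i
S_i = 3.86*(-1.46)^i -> [3.86, -5.64, 8.23, -12.01, 17.54]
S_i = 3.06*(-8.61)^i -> [3.06, -26.35, 226.84, -1953.13, 16816.44]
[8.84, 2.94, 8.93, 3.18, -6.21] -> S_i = Random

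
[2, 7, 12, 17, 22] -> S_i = 2 + 5*i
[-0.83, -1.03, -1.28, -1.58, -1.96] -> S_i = -0.83*1.24^i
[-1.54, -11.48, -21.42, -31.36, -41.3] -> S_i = -1.54 + -9.94*i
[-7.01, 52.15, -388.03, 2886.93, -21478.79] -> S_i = -7.01*(-7.44)^i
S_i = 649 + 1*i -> [649, 650, 651, 652, 653]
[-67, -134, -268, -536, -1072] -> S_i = -67*2^i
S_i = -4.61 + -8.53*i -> [-4.61, -13.14, -21.67, -30.2, -38.73]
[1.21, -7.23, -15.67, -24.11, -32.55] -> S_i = 1.21 + -8.44*i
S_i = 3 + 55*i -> [3, 58, 113, 168, 223]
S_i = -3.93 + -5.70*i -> [-3.93, -9.63, -15.33, -21.03, -26.73]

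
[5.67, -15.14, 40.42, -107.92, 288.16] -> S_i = 5.67*(-2.67)^i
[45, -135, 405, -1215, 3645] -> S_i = 45*-3^i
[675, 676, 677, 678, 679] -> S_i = 675 + 1*i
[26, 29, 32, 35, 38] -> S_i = 26 + 3*i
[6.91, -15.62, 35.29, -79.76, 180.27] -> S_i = 6.91*(-2.26)^i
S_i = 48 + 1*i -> [48, 49, 50, 51, 52]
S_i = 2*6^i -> [2, 12, 72, 432, 2592]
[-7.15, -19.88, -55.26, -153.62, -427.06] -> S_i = -7.15*2.78^i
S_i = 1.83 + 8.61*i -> [1.83, 10.44, 19.05, 27.66, 36.27]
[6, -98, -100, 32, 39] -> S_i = Random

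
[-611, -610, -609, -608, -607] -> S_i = -611 + 1*i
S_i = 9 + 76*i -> [9, 85, 161, 237, 313]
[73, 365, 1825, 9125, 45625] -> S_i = 73*5^i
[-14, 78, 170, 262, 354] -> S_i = -14 + 92*i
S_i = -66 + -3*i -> [-66, -69, -72, -75, -78]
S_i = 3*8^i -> [3, 24, 192, 1536, 12288]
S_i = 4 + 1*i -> [4, 5, 6, 7, 8]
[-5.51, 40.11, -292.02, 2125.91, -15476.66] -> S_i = -5.51*(-7.28)^i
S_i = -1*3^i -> [-1, -3, -9, -27, -81]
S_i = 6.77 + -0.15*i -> [6.77, 6.62, 6.47, 6.32, 6.17]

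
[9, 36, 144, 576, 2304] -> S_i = 9*4^i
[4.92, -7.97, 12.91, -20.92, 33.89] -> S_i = 4.92*(-1.62)^i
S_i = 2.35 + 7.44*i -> [2.35, 9.79, 17.23, 24.67, 32.11]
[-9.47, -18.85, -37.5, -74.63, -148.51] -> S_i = -9.47*1.99^i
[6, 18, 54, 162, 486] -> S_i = 6*3^i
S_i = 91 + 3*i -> [91, 94, 97, 100, 103]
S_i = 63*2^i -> [63, 126, 252, 504, 1008]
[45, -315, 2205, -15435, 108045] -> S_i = 45*-7^i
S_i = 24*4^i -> [24, 96, 384, 1536, 6144]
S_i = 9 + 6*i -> [9, 15, 21, 27, 33]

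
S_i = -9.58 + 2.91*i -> [-9.58, -6.67, -3.76, -0.85, 2.06]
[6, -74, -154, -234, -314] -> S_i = 6 + -80*i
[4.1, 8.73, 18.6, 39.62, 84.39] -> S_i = 4.10*2.13^i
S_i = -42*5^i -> [-42, -210, -1050, -5250, -26250]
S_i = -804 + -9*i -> [-804, -813, -822, -831, -840]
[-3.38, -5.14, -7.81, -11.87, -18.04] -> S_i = -3.38*1.52^i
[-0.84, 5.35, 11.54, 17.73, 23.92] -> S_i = -0.84 + 6.19*i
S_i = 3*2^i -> [3, 6, 12, 24, 48]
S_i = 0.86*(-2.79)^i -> [0.86, -2.4, 6.69, -18.68, 52.11]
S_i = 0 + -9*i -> [0, -9, -18, -27, -36]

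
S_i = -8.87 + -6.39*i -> [-8.87, -15.26, -21.65, -28.04, -34.43]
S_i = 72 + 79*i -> [72, 151, 230, 309, 388]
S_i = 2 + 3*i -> [2, 5, 8, 11, 14]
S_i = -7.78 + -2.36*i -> [-7.78, -10.14, -12.5, -14.86, -17.22]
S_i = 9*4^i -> [9, 36, 144, 576, 2304]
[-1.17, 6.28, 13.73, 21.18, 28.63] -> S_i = -1.17 + 7.45*i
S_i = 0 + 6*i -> [0, 6, 12, 18, 24]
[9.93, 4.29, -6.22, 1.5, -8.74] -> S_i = Random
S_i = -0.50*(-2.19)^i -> [-0.5, 1.1, -2.4, 5.25, -11.5]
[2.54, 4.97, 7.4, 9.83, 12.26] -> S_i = 2.54 + 2.43*i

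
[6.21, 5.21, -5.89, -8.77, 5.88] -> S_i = Random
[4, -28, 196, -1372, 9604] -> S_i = 4*-7^i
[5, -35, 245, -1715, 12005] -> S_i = 5*-7^i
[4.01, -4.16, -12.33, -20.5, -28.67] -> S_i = 4.01 + -8.17*i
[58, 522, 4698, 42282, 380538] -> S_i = 58*9^i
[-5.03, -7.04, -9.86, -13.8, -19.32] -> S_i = -5.03*1.40^i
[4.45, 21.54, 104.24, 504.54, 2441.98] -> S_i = 4.45*4.84^i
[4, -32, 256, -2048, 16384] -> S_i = 4*-8^i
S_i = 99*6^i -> [99, 594, 3564, 21384, 128304]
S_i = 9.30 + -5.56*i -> [9.3, 3.74, -1.82, -7.38, -12.94]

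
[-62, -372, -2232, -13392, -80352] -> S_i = -62*6^i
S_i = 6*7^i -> [6, 42, 294, 2058, 14406]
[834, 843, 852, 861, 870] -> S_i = 834 + 9*i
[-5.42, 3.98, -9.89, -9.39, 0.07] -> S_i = Random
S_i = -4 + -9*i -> [-4, -13, -22, -31, -40]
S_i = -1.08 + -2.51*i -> [-1.08, -3.59, -6.1, -8.61, -11.12]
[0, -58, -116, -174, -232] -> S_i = 0 + -58*i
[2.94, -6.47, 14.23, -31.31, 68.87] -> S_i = 2.94*(-2.20)^i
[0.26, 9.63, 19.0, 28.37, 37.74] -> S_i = 0.26 + 9.37*i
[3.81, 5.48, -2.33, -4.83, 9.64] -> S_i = Random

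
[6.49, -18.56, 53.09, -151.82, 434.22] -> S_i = 6.49*(-2.86)^i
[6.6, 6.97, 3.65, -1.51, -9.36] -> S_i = Random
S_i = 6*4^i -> [6, 24, 96, 384, 1536]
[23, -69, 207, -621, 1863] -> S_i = 23*-3^i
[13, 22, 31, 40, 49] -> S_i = 13 + 9*i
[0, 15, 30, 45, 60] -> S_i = 0 + 15*i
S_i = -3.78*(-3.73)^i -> [-3.78, 14.1, -52.59, 196.16, -731.69]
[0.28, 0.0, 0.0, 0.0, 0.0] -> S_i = 0.28*0.01^i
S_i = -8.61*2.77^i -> [-8.61, -23.85, -66.06, -183.0, -506.9]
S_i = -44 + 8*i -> [-44, -36, -28, -20, -12]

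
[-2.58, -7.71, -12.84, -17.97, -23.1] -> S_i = -2.58 + -5.13*i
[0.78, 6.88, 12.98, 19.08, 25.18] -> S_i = 0.78 + 6.10*i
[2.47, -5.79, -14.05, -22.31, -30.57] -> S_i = 2.47 + -8.26*i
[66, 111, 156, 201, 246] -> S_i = 66 + 45*i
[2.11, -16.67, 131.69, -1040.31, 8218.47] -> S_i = 2.11*(-7.90)^i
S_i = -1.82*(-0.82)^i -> [-1.82, 1.49, -1.22, 1.0, -0.82]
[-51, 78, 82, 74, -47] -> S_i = Random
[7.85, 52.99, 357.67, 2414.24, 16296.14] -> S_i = 7.85*6.75^i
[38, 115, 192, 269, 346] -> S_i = 38 + 77*i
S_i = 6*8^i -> [6, 48, 384, 3072, 24576]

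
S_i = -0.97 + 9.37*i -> [-0.97, 8.4, 17.77, 27.14, 36.51]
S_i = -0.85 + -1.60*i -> [-0.85, -2.45, -4.05, -5.65, -7.25]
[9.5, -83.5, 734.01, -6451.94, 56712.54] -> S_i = 9.50*(-8.79)^i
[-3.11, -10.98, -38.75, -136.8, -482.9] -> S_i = -3.11*3.53^i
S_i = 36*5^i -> [36, 180, 900, 4500, 22500]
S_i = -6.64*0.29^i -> [-6.64, -1.93, -0.56, -0.16, -0.05]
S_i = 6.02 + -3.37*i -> [6.02, 2.65, -0.72, -4.09, -7.46]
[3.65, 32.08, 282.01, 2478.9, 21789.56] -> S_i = 3.65*8.79^i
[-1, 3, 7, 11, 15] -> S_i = -1 + 4*i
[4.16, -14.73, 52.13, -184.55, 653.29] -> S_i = 4.16*(-3.54)^i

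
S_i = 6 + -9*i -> [6, -3, -12, -21, -30]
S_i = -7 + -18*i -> [-7, -25, -43, -61, -79]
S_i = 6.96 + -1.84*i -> [6.96, 5.12, 3.28, 1.44, -0.4]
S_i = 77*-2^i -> [77, -154, 308, -616, 1232]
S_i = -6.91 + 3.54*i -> [-6.91, -3.37, 0.17, 3.71, 7.25]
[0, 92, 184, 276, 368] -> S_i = 0 + 92*i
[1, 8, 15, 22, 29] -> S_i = 1 + 7*i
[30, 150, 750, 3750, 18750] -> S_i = 30*5^i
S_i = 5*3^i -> [5, 15, 45, 135, 405]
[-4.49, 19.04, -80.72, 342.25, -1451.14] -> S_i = -4.49*(-4.24)^i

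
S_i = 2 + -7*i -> [2, -5, -12, -19, -26]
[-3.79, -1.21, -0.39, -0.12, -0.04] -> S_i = -3.79*0.32^i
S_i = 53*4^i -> [53, 212, 848, 3392, 13568]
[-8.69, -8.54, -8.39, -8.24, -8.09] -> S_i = -8.69 + 0.15*i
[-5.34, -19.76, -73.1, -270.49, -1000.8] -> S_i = -5.34*3.70^i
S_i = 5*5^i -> [5, 25, 125, 625, 3125]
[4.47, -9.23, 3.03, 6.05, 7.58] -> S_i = Random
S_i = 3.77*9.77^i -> [3.77, 36.83, 359.86, 3515.81, 34349.44]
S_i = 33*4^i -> [33, 132, 528, 2112, 8448]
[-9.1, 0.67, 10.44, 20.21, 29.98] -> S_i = -9.10 + 9.77*i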